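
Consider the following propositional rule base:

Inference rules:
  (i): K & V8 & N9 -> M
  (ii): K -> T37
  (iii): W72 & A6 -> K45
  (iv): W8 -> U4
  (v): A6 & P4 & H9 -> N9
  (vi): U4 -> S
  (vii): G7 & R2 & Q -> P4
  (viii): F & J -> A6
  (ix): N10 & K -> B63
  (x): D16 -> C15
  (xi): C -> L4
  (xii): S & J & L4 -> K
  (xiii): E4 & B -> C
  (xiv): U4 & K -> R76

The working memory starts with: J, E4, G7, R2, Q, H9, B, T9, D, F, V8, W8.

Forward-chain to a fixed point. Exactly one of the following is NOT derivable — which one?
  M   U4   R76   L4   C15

Round 1: (iv) [W8 -> U4]; (vii) [G7 & R2 & Q -> P4]; (viii) [F & J -> A6]; (xiii) [E4 & B -> C]. New: U4, P4, A6, C.
Round 2: (v) [A6 & P4 & H9 -> N9]; (vi) [U4 -> S]; (xi) [C -> L4]. New: N9, S, L4.
Round 3: (xii) [S & J & L4 -> K]. New: K.
Round 4: (i) [K & V8 & N9 -> M]; (ii) [K -> T37]; (xiv) [U4 & K -> R76]. New: M, T37, R76.
Derived: R76 (round 4), L4 (round 2), M (round 4), U4 (round 1). C15 never appears in any round.

C15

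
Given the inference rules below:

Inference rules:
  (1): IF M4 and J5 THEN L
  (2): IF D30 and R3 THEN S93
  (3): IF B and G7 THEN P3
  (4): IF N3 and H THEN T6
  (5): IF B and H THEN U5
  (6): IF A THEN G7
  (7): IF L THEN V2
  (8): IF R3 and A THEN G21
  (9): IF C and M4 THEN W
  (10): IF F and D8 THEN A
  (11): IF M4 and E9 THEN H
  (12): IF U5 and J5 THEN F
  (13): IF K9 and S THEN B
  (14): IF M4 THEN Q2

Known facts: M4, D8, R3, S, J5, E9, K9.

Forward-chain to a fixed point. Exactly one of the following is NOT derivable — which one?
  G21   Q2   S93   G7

[1] (1) [IF M4 and J5 THEN L]; (11) [IF M4 and E9 THEN H]; (13) [IF K9 and S THEN B]; (14) [IF M4 THEN Q2]. ⇒ new: L, H, B, Q2.
[2] (5) [IF B and H THEN U5]; (7) [IF L THEN V2]. ⇒ new: U5, V2.
[3] (12) [IF U5 and J5 THEN F]. ⇒ new: F.
[4] (10) [IF F and D8 THEN A]. ⇒ new: A.
[5] (6) [IF A THEN G7]; (8) [IF R3 and A THEN G21]. ⇒ new: G7, G21.
[6] (3) [IF B and G7 THEN P3]. ⇒ new: P3.
Derived: G21 (round 5), G7 (round 5), Q2 (round 1). S93 never appears in any round.

S93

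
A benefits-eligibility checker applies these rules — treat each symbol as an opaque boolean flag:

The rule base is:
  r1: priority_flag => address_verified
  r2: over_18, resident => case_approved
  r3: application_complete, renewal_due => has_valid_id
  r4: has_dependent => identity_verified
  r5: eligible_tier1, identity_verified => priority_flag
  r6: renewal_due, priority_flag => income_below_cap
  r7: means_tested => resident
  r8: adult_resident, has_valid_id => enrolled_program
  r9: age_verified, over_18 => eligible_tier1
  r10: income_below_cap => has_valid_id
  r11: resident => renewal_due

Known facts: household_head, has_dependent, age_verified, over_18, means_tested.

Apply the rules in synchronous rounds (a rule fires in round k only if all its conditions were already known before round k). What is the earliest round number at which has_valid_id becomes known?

4

Round 1 — r4, r7, r9, derive identity_verified, resident, eligible_tier1.
Round 2 — r2, r5, r11, derive case_approved, priority_flag, renewal_due.
Round 3 — r1, r6, derive address_verified, income_below_cap.
Round 4 — r10, derive has_valid_id.
has_valid_id first appears in round 4.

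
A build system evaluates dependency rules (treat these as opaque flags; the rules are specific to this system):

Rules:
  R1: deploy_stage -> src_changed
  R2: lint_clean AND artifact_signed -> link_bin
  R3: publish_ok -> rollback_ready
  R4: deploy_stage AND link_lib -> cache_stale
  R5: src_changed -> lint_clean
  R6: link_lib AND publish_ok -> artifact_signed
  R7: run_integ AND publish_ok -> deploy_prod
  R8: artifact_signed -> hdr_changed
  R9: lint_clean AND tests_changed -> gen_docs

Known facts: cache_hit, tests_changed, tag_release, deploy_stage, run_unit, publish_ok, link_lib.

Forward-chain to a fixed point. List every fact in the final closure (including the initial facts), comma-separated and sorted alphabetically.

artifact_signed, cache_hit, cache_stale, deploy_stage, gen_docs, hdr_changed, link_bin, link_lib, lint_clean, publish_ok, rollback_ready, run_unit, src_changed, tag_release, tests_changed

Round 1 — R1, R3, R4, R6, derive src_changed, rollback_ready, cache_stale, artifact_signed.
Round 2 — R5, R8, derive lint_clean, hdr_changed.
Round 3 — R2, R9, derive link_bin, gen_docs.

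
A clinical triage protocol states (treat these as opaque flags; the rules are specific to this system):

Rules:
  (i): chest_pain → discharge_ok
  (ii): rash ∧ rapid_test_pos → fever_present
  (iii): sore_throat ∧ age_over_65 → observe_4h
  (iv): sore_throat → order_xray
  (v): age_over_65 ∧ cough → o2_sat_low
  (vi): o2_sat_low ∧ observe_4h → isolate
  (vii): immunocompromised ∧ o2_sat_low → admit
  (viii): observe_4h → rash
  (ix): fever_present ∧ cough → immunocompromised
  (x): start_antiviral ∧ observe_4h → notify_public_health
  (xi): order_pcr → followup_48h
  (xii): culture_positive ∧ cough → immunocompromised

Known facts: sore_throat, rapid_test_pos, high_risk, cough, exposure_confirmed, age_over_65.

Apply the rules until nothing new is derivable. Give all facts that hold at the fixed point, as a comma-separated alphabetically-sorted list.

Round 1: (iii) [sore_throat ∧ age_over_65 → observe_4h]; (iv) [sore_throat → order_xray]; (v) [age_over_65 ∧ cough → o2_sat_low]. New: observe_4h, order_xray, o2_sat_low.
Round 2: (vi) [o2_sat_low ∧ observe_4h → isolate]; (viii) [observe_4h → rash]. New: isolate, rash.
Round 3: (ii) [rash ∧ rapid_test_pos → fever_present]. New: fever_present.
Round 4: (ix) [fever_present ∧ cough → immunocompromised]. New: immunocompromised.
Round 5: (vii) [immunocompromised ∧ o2_sat_low → admit]. New: admit.

admit, age_over_65, cough, exposure_confirmed, fever_present, high_risk, immunocompromised, isolate, o2_sat_low, observe_4h, order_xray, rapid_test_pos, rash, sore_throat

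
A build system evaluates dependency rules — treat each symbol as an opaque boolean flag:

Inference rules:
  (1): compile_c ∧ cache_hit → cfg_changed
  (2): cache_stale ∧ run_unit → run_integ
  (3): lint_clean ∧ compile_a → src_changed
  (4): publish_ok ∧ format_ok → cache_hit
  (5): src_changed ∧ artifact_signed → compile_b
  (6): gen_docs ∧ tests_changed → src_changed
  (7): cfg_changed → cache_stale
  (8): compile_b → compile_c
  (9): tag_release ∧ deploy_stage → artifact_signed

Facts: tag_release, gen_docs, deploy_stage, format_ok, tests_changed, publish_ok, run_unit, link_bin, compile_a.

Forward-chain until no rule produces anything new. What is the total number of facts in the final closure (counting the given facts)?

17

Round 1 — (4), (6), (9), derive cache_hit, src_changed, artifact_signed.
Round 2 — (5), derive compile_b.
Round 3 — (8), derive compile_c.
Round 4 — (1), derive cfg_changed.
Round 5 — (7), derive cache_stale.
Round 6 — (2), derive run_integ.
Closure: {artifact_signed, cache_hit, cache_stale, cfg_changed, compile_a, compile_b, compile_c, deploy_stage, format_ok, gen_docs, link_bin, publish_ok, run_integ, run_unit, src_changed, tag_release, tests_changed} — 17 facts.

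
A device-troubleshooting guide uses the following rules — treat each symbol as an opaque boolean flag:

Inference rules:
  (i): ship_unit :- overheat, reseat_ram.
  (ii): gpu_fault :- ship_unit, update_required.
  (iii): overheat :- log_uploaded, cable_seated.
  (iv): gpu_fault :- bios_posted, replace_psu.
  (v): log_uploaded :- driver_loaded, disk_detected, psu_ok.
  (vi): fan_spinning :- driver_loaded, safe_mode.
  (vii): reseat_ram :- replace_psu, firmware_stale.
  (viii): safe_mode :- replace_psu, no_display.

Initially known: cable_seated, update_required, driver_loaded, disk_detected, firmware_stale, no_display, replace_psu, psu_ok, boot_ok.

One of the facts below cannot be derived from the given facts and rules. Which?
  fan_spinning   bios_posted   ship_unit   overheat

Round 1 — (v), (vii), (viii), derive log_uploaded, reseat_ram, safe_mode.
Round 2 — (iii), (vi), derive overheat, fan_spinning.
Round 3 — (i), derive ship_unit.
Round 4 — (ii), derive gpu_fault.
Derived: fan_spinning (round 2), overheat (round 2), ship_unit (round 3). bios_posted never appears in any round.

bios_posted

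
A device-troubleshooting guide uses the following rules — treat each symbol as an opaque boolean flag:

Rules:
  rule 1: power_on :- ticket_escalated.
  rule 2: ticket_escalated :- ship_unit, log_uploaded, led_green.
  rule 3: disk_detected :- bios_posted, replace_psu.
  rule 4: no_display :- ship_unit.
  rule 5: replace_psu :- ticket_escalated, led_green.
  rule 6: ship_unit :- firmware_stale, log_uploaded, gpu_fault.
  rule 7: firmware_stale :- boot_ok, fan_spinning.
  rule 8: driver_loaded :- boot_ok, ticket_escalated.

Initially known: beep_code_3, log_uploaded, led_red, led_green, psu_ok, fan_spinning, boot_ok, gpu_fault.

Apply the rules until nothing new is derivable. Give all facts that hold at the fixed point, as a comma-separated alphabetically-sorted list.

beep_code_3, boot_ok, driver_loaded, fan_spinning, firmware_stale, gpu_fault, led_green, led_red, log_uploaded, no_display, power_on, psu_ok, replace_psu, ship_unit, ticket_escalated

Round 1: rule 7 [firmware_stale :- boot_ok, fan_spinning.]. New: firmware_stale.
Round 2: rule 6 [ship_unit :- firmware_stale, log_uploaded, gpu_fault.]. New: ship_unit.
Round 3: rule 2 [ticket_escalated :- ship_unit, log_uploaded, led_green.]; rule 4 [no_display :- ship_unit.]. New: ticket_escalated, no_display.
Round 4: rule 1 [power_on :- ticket_escalated.]; rule 5 [replace_psu :- ticket_escalated, led_green.]; rule 8 [driver_loaded :- boot_ok, ticket_escalated.]. New: power_on, replace_psu, driver_loaded.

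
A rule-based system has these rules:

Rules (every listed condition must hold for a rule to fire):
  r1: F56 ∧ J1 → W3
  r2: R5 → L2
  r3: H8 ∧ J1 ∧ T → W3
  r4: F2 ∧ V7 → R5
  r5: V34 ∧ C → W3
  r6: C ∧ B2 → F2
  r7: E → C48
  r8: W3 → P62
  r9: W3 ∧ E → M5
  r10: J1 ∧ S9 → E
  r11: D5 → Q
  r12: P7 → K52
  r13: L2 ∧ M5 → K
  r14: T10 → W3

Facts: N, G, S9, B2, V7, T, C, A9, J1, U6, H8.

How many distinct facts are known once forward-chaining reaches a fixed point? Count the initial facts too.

Round 1: r3 [H8 ∧ J1 ∧ T → W3]; r6 [C ∧ B2 → F2]; r10 [J1 ∧ S9 → E]. New: W3, F2, E.
Round 2: r4 [F2 ∧ V7 → R5]; r7 [E → C48]; r8 [W3 → P62]; r9 [W3 ∧ E → M5]. New: R5, C48, P62, M5.
Round 3: r2 [R5 → L2]. New: L2.
Round 4: r13 [L2 ∧ M5 → K]. New: K.
Closure: {A9, B2, C, C48, E, F2, G, H8, J1, K, L2, M5, N, P62, R5, S9, T, U6, V7, W3} — 20 facts.

20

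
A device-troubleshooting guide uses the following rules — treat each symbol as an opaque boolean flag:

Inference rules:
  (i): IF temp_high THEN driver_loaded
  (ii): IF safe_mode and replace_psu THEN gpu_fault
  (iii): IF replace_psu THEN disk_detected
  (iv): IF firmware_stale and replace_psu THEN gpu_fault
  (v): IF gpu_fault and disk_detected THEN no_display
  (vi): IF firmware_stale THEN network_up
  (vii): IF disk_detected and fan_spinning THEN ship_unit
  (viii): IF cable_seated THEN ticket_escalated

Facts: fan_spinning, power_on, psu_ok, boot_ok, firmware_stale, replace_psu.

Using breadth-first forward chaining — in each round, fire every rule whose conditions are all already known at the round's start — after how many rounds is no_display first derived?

Round 1: (iii) [IF replace_psu THEN disk_detected]; (iv) [IF firmware_stale and replace_psu THEN gpu_fault]; (vi) [IF firmware_stale THEN network_up]. Adds disk_detected, gpu_fault, network_up.
Round 2: (v) [IF gpu_fault and disk_detected THEN no_display]; (vii) [IF disk_detected and fan_spinning THEN ship_unit]. Adds no_display, ship_unit.
no_display first appears in round 2.

2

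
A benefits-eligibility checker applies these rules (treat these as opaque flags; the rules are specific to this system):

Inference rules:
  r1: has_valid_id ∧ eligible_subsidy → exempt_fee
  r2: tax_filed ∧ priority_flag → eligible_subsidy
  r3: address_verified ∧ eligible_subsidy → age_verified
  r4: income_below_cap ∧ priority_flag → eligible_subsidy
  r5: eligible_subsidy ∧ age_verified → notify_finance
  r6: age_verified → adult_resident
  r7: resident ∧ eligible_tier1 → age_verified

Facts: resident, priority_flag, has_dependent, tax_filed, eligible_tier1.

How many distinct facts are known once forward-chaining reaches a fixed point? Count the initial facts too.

Round 1 fires r2, r7, giving eligible_subsidy, age_verified.
Round 2 fires r5, r6, giving notify_finance, adult_resident.
Closure: {adult_resident, age_verified, eligible_subsidy, eligible_tier1, has_dependent, notify_finance, priority_flag, resident, tax_filed} — 9 facts.

9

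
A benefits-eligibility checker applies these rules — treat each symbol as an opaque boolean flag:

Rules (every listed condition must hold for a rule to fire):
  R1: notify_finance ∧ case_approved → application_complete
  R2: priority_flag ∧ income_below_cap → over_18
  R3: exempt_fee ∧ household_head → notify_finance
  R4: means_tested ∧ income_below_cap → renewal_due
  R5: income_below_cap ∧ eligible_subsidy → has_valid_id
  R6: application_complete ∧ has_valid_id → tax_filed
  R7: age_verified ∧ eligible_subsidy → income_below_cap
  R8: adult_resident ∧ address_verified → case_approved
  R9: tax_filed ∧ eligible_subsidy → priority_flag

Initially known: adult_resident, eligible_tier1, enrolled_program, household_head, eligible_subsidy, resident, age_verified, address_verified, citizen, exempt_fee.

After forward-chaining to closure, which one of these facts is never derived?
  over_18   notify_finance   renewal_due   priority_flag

renewal_due

Round 1 fires R3, R7, R8, giving notify_finance, income_below_cap, case_approved.
Round 2 fires R1, R5, giving application_complete, has_valid_id.
Round 3 fires R6, giving tax_filed.
Round 4 fires R9, giving priority_flag.
Round 5 fires R2, giving over_18.
Derived: priority_flag (round 4), notify_finance (round 1), over_18 (round 5). renewal_due never appears in any round.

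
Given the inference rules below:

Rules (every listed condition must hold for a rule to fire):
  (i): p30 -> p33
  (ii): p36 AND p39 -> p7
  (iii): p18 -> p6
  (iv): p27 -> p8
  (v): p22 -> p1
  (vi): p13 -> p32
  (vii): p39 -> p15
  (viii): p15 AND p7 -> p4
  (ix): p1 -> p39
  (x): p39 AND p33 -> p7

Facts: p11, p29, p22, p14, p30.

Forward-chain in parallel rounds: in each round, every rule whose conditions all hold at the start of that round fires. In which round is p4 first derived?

Round 1: (i) [p30 -> p33]; (v) [p22 -> p1]. Adds p33, p1.
Round 2: (ix) [p1 -> p39]. Adds p39.
Round 3: (vii) [p39 -> p15]; (x) [p39 AND p33 -> p7]. Adds p15, p7.
Round 4: (viii) [p15 AND p7 -> p4]. Adds p4.
p4 first appears in round 4.

4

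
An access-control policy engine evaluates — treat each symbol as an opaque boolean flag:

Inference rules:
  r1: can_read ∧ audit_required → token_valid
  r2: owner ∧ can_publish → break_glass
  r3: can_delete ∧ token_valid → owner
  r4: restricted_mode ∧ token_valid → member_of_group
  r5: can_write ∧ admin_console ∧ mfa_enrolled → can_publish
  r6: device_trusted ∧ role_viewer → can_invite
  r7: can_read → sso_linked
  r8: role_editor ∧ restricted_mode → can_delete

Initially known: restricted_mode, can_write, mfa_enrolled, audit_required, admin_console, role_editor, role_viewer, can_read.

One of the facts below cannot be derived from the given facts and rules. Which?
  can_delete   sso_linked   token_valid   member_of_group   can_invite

can_invite

Round 1: r1 [can_read ∧ audit_required → token_valid]; r5 [can_write ∧ admin_console ∧ mfa_enrolled → can_publish]; r7 [can_read → sso_linked]; r8 [role_editor ∧ restricted_mode → can_delete]. New: token_valid, can_publish, sso_linked, can_delete.
Round 2: r3 [can_delete ∧ token_valid → owner]; r4 [restricted_mode ∧ token_valid → member_of_group]. New: owner, member_of_group.
Round 3: r2 [owner ∧ can_publish → break_glass]. New: break_glass.
Derived: member_of_group (round 2), sso_linked (round 1), token_valid (round 1), can_delete (round 1). can_invite never appears in any round.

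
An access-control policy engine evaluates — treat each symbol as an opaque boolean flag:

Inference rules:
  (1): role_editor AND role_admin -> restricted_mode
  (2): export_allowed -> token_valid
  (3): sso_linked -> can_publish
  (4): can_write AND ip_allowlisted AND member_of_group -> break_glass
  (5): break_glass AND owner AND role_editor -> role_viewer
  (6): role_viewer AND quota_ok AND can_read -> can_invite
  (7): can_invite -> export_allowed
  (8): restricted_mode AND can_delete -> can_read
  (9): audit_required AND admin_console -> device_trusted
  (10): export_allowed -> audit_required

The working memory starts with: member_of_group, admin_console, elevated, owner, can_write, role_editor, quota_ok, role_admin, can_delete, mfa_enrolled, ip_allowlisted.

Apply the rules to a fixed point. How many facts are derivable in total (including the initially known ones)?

20

[1] (1) [role_editor AND role_admin -> restricted_mode]; (4) [can_write AND ip_allowlisted AND member_of_group -> break_glass]. ⇒ new: restricted_mode, break_glass.
[2] (5) [break_glass AND owner AND role_editor -> role_viewer]; (8) [restricted_mode AND can_delete -> can_read]. ⇒ new: role_viewer, can_read.
[3] (6) [role_viewer AND quota_ok AND can_read -> can_invite]. ⇒ new: can_invite.
[4] (7) [can_invite -> export_allowed]. ⇒ new: export_allowed.
[5] (2) [export_allowed -> token_valid]; (10) [export_allowed -> audit_required]. ⇒ new: token_valid, audit_required.
[6] (9) [audit_required AND admin_console -> device_trusted]. ⇒ new: device_trusted.
Closure: {admin_console, audit_required, break_glass, can_delete, can_invite, can_read, can_write, device_trusted, elevated, export_allowed, ip_allowlisted, member_of_group, mfa_enrolled, owner, quota_ok, restricted_mode, role_admin, role_editor, role_viewer, token_valid} — 20 facts.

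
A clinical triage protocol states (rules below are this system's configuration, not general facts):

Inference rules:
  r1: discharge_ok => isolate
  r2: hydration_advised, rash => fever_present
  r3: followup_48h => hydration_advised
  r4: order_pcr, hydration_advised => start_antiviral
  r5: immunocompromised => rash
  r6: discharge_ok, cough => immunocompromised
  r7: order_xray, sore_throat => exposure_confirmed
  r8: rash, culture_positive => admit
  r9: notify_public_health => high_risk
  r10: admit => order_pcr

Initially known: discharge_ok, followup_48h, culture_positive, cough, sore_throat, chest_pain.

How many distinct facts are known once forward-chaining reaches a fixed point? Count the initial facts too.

Round 1: r1 [discharge_ok => isolate]; r3 [followup_48h => hydration_advised]; r6 [discharge_ok, cough => immunocompromised]. Adds isolate, hydration_advised, immunocompromised.
Round 2: r5 [immunocompromised => rash]. Adds rash.
Round 3: r2 [hydration_advised, rash => fever_present]; r8 [rash, culture_positive => admit]. Adds fever_present, admit.
Round 4: r10 [admit => order_pcr]. Adds order_pcr.
Round 5: r4 [order_pcr, hydration_advised => start_antiviral]. Adds start_antiviral.
Closure: {admit, chest_pain, cough, culture_positive, discharge_ok, fever_present, followup_48h, hydration_advised, immunocompromised, isolate, order_pcr, rash, sore_throat, start_antiviral} — 14 facts.

14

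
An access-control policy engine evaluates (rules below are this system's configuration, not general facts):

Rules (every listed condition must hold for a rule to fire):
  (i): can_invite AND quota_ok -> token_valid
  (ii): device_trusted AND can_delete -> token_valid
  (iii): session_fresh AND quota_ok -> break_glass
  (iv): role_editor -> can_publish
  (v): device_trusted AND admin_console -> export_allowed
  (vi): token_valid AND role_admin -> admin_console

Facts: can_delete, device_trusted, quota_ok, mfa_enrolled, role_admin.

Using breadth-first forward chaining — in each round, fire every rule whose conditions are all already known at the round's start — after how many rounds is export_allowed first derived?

3

Round 1 fires (ii), giving token_valid.
Round 2 fires (vi), giving admin_console.
Round 3 fires (v), giving export_allowed.
export_allowed first appears in round 3.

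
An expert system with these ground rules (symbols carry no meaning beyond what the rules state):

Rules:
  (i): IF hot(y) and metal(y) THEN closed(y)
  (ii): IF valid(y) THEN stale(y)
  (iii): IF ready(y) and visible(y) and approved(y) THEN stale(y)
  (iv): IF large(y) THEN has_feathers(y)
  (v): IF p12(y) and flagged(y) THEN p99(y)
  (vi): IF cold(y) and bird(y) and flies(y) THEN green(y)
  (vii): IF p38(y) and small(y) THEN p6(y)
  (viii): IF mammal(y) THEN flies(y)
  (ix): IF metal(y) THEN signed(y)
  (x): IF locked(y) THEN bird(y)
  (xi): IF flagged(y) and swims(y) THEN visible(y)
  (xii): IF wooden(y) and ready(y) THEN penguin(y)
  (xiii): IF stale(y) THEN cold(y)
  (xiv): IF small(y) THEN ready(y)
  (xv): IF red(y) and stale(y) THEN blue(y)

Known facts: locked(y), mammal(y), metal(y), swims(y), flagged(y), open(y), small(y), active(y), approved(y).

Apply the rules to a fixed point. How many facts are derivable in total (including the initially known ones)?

Round 1: (viii) [IF mammal(y) THEN flies(y)]; (ix) [IF metal(y) THEN signed(y)]; (x) [IF locked(y) THEN bird(y)]; (xi) [IF flagged(y) and swims(y) THEN visible(y)]; (xiv) [IF small(y) THEN ready(y)]. New: flies(y), signed(y), bird(y), visible(y), ready(y).
Round 2: (iii) [IF ready(y) and visible(y) and approved(y) THEN stale(y)]. New: stale(y).
Round 3: (xiii) [IF stale(y) THEN cold(y)]. New: cold(y).
Round 4: (vi) [IF cold(y) and bird(y) and flies(y) THEN green(y)]. New: green(y).
Closure: {active(y), approved(y), bird(y), cold(y), flagged(y), flies(y), green(y), locked(y), mammal(y), metal(y), open(y), ready(y), signed(y), small(y), stale(y), swims(y), visible(y)} — 17 facts.

17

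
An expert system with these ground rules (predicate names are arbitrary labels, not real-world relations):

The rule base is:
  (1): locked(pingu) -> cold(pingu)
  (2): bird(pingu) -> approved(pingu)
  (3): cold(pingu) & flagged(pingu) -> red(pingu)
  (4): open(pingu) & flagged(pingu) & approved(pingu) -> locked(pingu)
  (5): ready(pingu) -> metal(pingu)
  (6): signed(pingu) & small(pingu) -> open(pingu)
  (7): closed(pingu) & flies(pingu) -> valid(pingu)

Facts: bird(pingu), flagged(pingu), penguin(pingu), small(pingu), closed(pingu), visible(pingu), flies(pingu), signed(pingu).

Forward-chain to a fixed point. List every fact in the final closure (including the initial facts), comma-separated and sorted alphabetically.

approved(pingu), bird(pingu), closed(pingu), cold(pingu), flagged(pingu), flies(pingu), locked(pingu), open(pingu), penguin(pingu), red(pingu), signed(pingu), small(pingu), valid(pingu), visible(pingu)

Round 1: (2) [bird(pingu) -> approved(pingu)]; (6) [signed(pingu) & small(pingu) -> open(pingu)]; (7) [closed(pingu) & flies(pingu) -> valid(pingu)]. New: approved(pingu), open(pingu), valid(pingu).
Round 2: (4) [open(pingu) & flagged(pingu) & approved(pingu) -> locked(pingu)]. New: locked(pingu).
Round 3: (1) [locked(pingu) -> cold(pingu)]. New: cold(pingu).
Round 4: (3) [cold(pingu) & flagged(pingu) -> red(pingu)]. New: red(pingu).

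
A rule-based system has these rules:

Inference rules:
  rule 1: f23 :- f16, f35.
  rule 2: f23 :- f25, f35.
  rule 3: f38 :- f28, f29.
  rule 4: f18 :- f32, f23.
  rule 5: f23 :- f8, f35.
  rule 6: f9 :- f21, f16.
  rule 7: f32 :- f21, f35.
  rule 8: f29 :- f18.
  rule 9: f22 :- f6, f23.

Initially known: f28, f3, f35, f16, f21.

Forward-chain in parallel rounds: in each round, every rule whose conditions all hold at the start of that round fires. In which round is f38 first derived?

Round 1: rule 1 [f23 :- f16, f35.]; rule 6 [f9 :- f21, f16.]; rule 7 [f32 :- f21, f35.]. New: f23, f9, f32.
Round 2: rule 4 [f18 :- f32, f23.]. New: f18.
Round 3: rule 8 [f29 :- f18.]. New: f29.
Round 4: rule 3 [f38 :- f28, f29.]. New: f38.
f38 first appears in round 4.

4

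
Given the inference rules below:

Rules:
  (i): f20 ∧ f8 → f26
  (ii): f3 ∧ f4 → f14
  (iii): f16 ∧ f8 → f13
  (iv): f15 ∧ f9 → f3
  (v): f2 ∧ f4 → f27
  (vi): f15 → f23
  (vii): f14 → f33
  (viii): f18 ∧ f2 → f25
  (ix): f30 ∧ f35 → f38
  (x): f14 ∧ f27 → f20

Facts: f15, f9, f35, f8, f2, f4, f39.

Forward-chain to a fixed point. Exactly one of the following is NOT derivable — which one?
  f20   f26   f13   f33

f13

Round 1 — (iv), (v), (vi), derive f3, f27, f23.
Round 2 — (ii), derive f14.
Round 3 — (vii), (x), derive f33, f20.
Round 4 — (i), derive f26.
Derived: f26 (round 4), f20 (round 3), f33 (round 3). f13 never appears in any round.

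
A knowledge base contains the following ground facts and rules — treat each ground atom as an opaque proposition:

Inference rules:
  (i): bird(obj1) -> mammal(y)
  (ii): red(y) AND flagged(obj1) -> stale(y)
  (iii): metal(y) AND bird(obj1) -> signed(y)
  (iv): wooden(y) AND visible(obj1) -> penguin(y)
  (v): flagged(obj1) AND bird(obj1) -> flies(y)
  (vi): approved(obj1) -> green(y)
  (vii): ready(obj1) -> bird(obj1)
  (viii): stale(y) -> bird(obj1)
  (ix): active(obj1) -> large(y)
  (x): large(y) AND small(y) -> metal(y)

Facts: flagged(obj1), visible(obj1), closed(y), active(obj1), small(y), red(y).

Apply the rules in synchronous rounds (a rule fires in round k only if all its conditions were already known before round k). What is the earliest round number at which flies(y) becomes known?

3

Round 1 — (ii), (ix), derive stale(y), large(y).
Round 2 — (viii), (x), derive bird(obj1), metal(y).
Round 3 — (i), (iii), (v), derive mammal(y), signed(y), flies(y).
flies(y) first appears in round 3.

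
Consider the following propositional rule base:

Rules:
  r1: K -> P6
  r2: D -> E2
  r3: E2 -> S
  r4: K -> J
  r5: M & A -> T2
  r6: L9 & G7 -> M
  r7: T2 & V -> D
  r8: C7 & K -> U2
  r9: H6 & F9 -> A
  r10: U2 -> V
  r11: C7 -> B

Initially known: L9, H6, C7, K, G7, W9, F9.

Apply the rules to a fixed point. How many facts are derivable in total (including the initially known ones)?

Round 1: r1 [K -> P6]; r4 [K -> J]; r6 [L9 & G7 -> M]; r8 [C7 & K -> U2]; r9 [H6 & F9 -> A]; r11 [C7 -> B]. Adds P6, J, M, U2, A, B.
Round 2: r5 [M & A -> T2]; r10 [U2 -> V]. Adds T2, V.
Round 3: r7 [T2 & V -> D]. Adds D.
Round 4: r2 [D -> E2]. Adds E2.
Round 5: r3 [E2 -> S]. Adds S.
Closure: {A, B, C7, D, E2, F9, G7, H6, J, K, L9, M, P6, S, T2, U2, V, W9} — 18 facts.

18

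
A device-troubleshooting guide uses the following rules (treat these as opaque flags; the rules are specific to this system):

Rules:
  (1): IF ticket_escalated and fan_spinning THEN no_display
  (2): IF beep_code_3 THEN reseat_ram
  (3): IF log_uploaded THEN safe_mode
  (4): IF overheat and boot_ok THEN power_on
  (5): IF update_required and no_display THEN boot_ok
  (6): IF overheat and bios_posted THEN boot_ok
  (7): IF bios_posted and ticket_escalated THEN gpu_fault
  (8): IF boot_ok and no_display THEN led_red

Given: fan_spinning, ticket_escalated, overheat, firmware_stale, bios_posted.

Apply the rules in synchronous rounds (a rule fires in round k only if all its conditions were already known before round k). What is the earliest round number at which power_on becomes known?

Round 1 fires (1), (6), (7), giving no_display, boot_ok, gpu_fault.
Round 2 fires (4), (8), giving power_on, led_red.
power_on first appears in round 2.

2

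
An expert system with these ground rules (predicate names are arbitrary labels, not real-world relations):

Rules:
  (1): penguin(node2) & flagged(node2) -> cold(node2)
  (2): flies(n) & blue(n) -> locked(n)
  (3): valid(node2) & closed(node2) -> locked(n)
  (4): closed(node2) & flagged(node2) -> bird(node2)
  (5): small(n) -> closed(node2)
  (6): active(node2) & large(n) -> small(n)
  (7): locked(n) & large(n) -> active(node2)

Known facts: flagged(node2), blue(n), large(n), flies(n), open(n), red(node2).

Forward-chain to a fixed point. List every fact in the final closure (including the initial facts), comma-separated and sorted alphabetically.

Round 1: (2) [flies(n) & blue(n) -> locked(n)]. Adds locked(n).
Round 2: (7) [locked(n) & large(n) -> active(node2)]. Adds active(node2).
Round 3: (6) [active(node2) & large(n) -> small(n)]. Adds small(n).
Round 4: (5) [small(n) -> closed(node2)]. Adds closed(node2).
Round 5: (4) [closed(node2) & flagged(node2) -> bird(node2)]. Adds bird(node2).

active(node2), bird(node2), blue(n), closed(node2), flagged(node2), flies(n), large(n), locked(n), open(n), red(node2), small(n)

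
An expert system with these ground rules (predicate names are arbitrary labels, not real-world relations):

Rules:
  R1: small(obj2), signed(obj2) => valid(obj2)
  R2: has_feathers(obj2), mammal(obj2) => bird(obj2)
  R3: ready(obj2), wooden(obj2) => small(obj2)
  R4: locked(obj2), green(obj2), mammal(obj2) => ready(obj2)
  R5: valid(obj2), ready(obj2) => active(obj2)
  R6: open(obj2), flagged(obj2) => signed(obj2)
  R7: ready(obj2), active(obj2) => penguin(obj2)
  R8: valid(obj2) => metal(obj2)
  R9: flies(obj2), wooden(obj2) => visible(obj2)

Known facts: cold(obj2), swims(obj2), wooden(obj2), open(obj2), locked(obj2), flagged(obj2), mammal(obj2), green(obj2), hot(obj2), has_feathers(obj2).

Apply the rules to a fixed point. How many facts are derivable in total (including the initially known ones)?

Round 1: R2 [has_feathers(obj2), mammal(obj2) => bird(obj2)]; R4 [locked(obj2), green(obj2), mammal(obj2) => ready(obj2)]; R6 [open(obj2), flagged(obj2) => signed(obj2)]. Adds bird(obj2), ready(obj2), signed(obj2).
Round 2: R3 [ready(obj2), wooden(obj2) => small(obj2)]. Adds small(obj2).
Round 3: R1 [small(obj2), signed(obj2) => valid(obj2)]. Adds valid(obj2).
Round 4: R5 [valid(obj2), ready(obj2) => active(obj2)]; R8 [valid(obj2) => metal(obj2)]. Adds active(obj2), metal(obj2).
Round 5: R7 [ready(obj2), active(obj2) => penguin(obj2)]. Adds penguin(obj2).
Closure: {active(obj2), bird(obj2), cold(obj2), flagged(obj2), green(obj2), has_feathers(obj2), hot(obj2), locked(obj2), mammal(obj2), metal(obj2), open(obj2), penguin(obj2), ready(obj2), signed(obj2), small(obj2), swims(obj2), valid(obj2), wooden(obj2)} — 18 facts.

18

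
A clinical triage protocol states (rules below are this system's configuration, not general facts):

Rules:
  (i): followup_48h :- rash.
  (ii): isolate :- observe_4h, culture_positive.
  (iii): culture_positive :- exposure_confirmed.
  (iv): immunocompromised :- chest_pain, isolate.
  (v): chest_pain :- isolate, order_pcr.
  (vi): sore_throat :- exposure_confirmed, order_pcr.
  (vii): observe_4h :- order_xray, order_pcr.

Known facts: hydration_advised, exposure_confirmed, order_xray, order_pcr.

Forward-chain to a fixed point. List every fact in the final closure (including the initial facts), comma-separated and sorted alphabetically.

chest_pain, culture_positive, exposure_confirmed, hydration_advised, immunocompromised, isolate, observe_4h, order_pcr, order_xray, sore_throat

[1] (iii) [culture_positive :- exposure_confirmed.]; (vi) [sore_throat :- exposure_confirmed, order_pcr.]; (vii) [observe_4h :- order_xray, order_pcr.]. ⇒ new: culture_positive, sore_throat, observe_4h.
[2] (ii) [isolate :- observe_4h, culture_positive.]. ⇒ new: isolate.
[3] (v) [chest_pain :- isolate, order_pcr.]. ⇒ new: chest_pain.
[4] (iv) [immunocompromised :- chest_pain, isolate.]. ⇒ new: immunocompromised.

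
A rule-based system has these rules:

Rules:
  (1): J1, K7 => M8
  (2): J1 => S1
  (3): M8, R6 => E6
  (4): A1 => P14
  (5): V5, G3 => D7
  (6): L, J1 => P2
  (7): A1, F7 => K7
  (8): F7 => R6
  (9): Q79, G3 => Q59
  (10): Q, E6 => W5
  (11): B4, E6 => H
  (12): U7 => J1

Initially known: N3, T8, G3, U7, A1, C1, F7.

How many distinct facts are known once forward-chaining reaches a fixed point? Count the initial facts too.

Round 1: (4) [A1 => P14]; (7) [A1, F7 => K7]; (8) [F7 => R6]; (12) [U7 => J1]. Adds P14, K7, R6, J1.
Round 2: (1) [J1, K7 => M8]; (2) [J1 => S1]. Adds M8, S1.
Round 3: (3) [M8, R6 => E6]. Adds E6.
Closure: {A1, C1, E6, F7, G3, J1, K7, M8, N3, P14, R6, S1, T8, U7} — 14 facts.

14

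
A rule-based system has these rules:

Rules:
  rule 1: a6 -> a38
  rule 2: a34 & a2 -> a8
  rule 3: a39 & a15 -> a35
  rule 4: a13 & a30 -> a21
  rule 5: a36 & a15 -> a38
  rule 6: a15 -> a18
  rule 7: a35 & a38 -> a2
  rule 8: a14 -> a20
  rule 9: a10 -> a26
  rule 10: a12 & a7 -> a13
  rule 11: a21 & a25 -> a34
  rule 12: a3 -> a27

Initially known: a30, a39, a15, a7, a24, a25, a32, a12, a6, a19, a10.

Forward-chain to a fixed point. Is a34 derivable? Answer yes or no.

yes

Round 1: rule 1 [a6 -> a38]; rule 3 [a39 & a15 -> a35]; rule 6 [a15 -> a18]; rule 9 [a10 -> a26]; rule 10 [a12 & a7 -> a13]. New: a38, a35, a18, a26, a13.
Round 2: rule 4 [a13 & a30 -> a21]; rule 7 [a35 & a38 -> a2]. New: a21, a2.
Round 3: rule 11 [a21 & a25 -> a34]. New: a34.
Round 4: rule 2 [a34 & a2 -> a8]. New: a8.
a34 appears in round 3, so it is derivable.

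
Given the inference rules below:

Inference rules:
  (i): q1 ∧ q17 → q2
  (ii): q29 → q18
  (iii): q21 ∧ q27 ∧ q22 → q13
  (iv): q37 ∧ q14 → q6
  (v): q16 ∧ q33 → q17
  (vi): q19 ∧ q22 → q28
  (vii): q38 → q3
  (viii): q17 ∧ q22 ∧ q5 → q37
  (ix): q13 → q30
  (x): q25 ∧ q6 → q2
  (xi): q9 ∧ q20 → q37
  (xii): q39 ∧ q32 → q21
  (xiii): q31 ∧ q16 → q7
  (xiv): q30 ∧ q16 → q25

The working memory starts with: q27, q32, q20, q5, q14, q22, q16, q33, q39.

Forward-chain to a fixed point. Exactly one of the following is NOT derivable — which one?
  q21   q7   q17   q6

q7

[1] (v) [q16 ∧ q33 → q17]; (xii) [q39 ∧ q32 → q21]. ⇒ new: q17, q21.
[2] (iii) [q21 ∧ q27 ∧ q22 → q13]; (viii) [q17 ∧ q22 ∧ q5 → q37]. ⇒ new: q13, q37.
[3] (iv) [q37 ∧ q14 → q6]; (ix) [q13 → q30]. ⇒ new: q6, q30.
[4] (xiv) [q30 ∧ q16 → q25]. ⇒ new: q25.
[5] (x) [q25 ∧ q6 → q2]. ⇒ new: q2.
Derived: q6 (round 3), q21 (round 1), q17 (round 1). q7 never appears in any round.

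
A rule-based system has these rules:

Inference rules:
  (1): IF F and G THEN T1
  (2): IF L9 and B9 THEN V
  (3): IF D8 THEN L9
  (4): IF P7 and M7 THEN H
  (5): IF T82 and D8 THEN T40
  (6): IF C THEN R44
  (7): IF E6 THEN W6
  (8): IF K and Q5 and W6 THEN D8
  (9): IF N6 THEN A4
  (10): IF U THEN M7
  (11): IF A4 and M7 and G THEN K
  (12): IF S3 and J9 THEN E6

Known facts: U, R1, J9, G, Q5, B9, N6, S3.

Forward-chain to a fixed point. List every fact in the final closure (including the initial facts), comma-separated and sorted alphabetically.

Round 1 — (9), (10), (12), derive A4, M7, E6.
Round 2 — (7), (11), derive W6, K.
Round 3 — (8), derive D8.
Round 4 — (3), derive L9.
Round 5 — (2), derive V.

A4, B9, D8, E6, G, J9, K, L9, M7, N6, Q5, R1, S3, U, V, W6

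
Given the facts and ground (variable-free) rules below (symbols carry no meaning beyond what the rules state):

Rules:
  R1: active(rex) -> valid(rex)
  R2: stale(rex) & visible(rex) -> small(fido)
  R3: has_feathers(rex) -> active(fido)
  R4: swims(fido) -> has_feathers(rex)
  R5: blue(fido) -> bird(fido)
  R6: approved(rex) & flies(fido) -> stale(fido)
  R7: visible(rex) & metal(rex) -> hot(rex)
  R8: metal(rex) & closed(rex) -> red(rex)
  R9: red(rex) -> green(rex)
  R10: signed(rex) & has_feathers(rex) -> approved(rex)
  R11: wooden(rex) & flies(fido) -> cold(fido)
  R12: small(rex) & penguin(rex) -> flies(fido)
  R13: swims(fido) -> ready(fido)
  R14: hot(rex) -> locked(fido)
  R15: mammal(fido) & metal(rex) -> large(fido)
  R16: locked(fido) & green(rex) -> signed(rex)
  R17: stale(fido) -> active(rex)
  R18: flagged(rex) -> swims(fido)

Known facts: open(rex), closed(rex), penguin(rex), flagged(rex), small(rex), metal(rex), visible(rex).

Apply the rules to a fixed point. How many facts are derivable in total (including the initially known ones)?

21

Round 1: R7 [visible(rex) & metal(rex) -> hot(rex)]; R8 [metal(rex) & closed(rex) -> red(rex)]; R12 [small(rex) & penguin(rex) -> flies(fido)]; R18 [flagged(rex) -> swims(fido)]. Adds hot(rex), red(rex), flies(fido), swims(fido).
Round 2: R4 [swims(fido) -> has_feathers(rex)]; R9 [red(rex) -> green(rex)]; R13 [swims(fido) -> ready(fido)]; R14 [hot(rex) -> locked(fido)]. Adds has_feathers(rex), green(rex), ready(fido), locked(fido).
Round 3: R3 [has_feathers(rex) -> active(fido)]; R16 [locked(fido) & green(rex) -> signed(rex)]. Adds active(fido), signed(rex).
Round 4: R10 [signed(rex) & has_feathers(rex) -> approved(rex)]. Adds approved(rex).
Round 5: R6 [approved(rex) & flies(fido) -> stale(fido)]. Adds stale(fido).
Round 6: R17 [stale(fido) -> active(rex)]. Adds active(rex).
Round 7: R1 [active(rex) -> valid(rex)]. Adds valid(rex).
Closure: {active(fido), active(rex), approved(rex), closed(rex), flagged(rex), flies(fido), green(rex), has_feathers(rex), hot(rex), locked(fido), metal(rex), open(rex), penguin(rex), ready(fido), red(rex), signed(rex), small(rex), stale(fido), swims(fido), valid(rex), visible(rex)} — 21 facts.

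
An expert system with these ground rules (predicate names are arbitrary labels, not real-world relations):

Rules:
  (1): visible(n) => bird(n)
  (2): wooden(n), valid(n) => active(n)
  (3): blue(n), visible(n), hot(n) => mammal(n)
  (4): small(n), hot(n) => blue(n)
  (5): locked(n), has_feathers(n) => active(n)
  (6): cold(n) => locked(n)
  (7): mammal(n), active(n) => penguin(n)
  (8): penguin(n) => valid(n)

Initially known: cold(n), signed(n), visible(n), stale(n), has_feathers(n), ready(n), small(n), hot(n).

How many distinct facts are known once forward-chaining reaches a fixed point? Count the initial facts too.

15

Round 1: (1) [visible(n) => bird(n)]; (4) [small(n), hot(n) => blue(n)]; (6) [cold(n) => locked(n)]. New: bird(n), blue(n), locked(n).
Round 2: (3) [blue(n), visible(n), hot(n) => mammal(n)]; (5) [locked(n), has_feathers(n) => active(n)]. New: mammal(n), active(n).
Round 3: (7) [mammal(n), active(n) => penguin(n)]. New: penguin(n).
Round 4: (8) [penguin(n) => valid(n)]. New: valid(n).
Closure: {active(n), bird(n), blue(n), cold(n), has_feathers(n), hot(n), locked(n), mammal(n), penguin(n), ready(n), signed(n), small(n), stale(n), valid(n), visible(n)} — 15 facts.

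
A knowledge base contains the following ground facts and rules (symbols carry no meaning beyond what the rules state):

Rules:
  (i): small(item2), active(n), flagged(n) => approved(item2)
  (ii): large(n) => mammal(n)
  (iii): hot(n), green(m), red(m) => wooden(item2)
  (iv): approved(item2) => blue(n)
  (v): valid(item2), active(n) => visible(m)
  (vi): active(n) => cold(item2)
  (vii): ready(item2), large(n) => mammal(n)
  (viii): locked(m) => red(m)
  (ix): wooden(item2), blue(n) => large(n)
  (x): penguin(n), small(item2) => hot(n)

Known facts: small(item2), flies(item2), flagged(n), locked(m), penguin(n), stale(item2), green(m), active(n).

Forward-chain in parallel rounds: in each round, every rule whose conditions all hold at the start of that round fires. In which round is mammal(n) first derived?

4

Round 1: (i) [small(item2), active(n), flagged(n) => approved(item2)]; (vi) [active(n) => cold(item2)]; (viii) [locked(m) => red(m)]; (x) [penguin(n), small(item2) => hot(n)]. Adds approved(item2), cold(item2), red(m), hot(n).
Round 2: (iii) [hot(n), green(m), red(m) => wooden(item2)]; (iv) [approved(item2) => blue(n)]. Adds wooden(item2), blue(n).
Round 3: (ix) [wooden(item2), blue(n) => large(n)]. Adds large(n).
Round 4: (ii) [large(n) => mammal(n)]. Adds mammal(n).
mammal(n) first appears in round 4.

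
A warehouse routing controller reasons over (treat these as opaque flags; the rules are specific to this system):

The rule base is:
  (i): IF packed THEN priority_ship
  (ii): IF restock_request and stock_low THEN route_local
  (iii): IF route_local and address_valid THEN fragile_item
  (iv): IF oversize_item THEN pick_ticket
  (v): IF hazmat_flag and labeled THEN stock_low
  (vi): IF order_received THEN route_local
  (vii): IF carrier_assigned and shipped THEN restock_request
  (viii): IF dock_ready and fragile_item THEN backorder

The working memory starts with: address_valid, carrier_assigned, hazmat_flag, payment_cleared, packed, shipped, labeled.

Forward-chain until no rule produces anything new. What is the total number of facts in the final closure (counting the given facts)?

12

Round 1 — (i), (v), (vii), derive priority_ship, stock_low, restock_request.
Round 2 — (ii), derive route_local.
Round 3 — (iii), derive fragile_item.
Closure: {address_valid, carrier_assigned, fragile_item, hazmat_flag, labeled, packed, payment_cleared, priority_ship, restock_request, route_local, shipped, stock_low} — 12 facts.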